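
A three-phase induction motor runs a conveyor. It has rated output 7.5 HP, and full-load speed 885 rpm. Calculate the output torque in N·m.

P_out = 7.5 × 746 = 5595 W
ω = 2π × 885/60 = 92.68 rad/s
τ = P_out/ω = 5595/92.68 = 60.4 N·m

60.4 N·m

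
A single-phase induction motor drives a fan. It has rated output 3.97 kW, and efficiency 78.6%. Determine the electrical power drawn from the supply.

P_out = 3970 W
P_in = P_out/η = 3970/0.786 = 5051 W = 5.05 kW

5.05 kW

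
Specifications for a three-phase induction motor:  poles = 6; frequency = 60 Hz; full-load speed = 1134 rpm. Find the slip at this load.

5.50 %

n_s = 120f/p = 120×60/6 = 1200 rpm
s = (n_s − n)/n_s = (1200 − 1134)/1200 = 0.0550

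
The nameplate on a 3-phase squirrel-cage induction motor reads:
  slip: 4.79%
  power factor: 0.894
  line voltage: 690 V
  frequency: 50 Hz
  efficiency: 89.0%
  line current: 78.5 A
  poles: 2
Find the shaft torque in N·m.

P_in = √3·V·I·cosφ = 1.732 × 690 × 78.5 × 0.894 = 83870 W
P_out = η·P_in = 0.89 × 83870 = 74644 W
n_s = 120×50/2 = 3000 rpm; n = 3000×(1−0.0479) = 2856 rpm
ω = 2π×2856/60 = 299.1 rad/s
τ = P_out/ω = 74644/299.1 = 250 N·m

250 N·m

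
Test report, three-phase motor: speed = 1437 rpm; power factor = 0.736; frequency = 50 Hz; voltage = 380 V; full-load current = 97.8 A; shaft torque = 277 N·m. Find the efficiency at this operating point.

88.0 %

ω = 2π × 1437/60 = 150.5 rad/s; P_out = τω = 277 × 150.5 = 41689 W
P_in = √3·V_L·I_L·cosφ = 1.732 × 380 × 97.8 × 0.736 = 47375 W
η = P_out / P_in = 41689 / 47375 = 0.880 = 88.0%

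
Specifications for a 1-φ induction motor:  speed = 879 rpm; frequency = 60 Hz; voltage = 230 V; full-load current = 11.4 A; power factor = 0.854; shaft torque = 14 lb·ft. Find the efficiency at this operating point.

78.0 %

τ = 14 lb·ft × 1.356 = 18.98 N·m
ω = 2π × 879/60 = 92.05 rad/s; P_out = τω = 18.98 × 92.05 = 1747 W
P_in = V·I·cosφ = 230 × 11.4 × 0.854 = 2239 W
η = P_out / P_in = 1747 / 2239 = 0.780 = 78.0%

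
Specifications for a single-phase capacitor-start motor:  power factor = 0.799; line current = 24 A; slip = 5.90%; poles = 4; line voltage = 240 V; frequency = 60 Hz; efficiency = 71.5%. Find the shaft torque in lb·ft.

13.7 lb·ft

P_in = V·I·cosφ = 240 × 24 × 0.799 = 4602 W
P_out = η·P_in = 0.715 × 4602 = 3290 W
n_s = 120×60/4 = 1800 rpm; n = 1800×(1−0.059) = 1694 rpm
ω = 2π×1694/60 = 177.4 rad/s
τ = P_out/ω = 3290/177.4 = 18.55 N·m
In lb·ft: 18.55/1.356 = 13.7 lb·ft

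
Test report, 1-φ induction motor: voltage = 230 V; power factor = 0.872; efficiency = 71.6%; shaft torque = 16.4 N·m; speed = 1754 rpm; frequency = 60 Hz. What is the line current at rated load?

21 A

ω = 2π×1754/60 = 183.7 rad/s; P_out = τω = 16.4 × 183.7 = 3013 W
P_in = P_out / η = 3013 / 0.716 = 4208 W
I = P_in / (V·cosφ) = 4208 / (230 × 0.872) = 21 A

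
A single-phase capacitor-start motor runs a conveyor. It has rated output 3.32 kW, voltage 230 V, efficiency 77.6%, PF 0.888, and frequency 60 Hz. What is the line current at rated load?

P_out = 3.32 kW = 3320 W
P_in = P_out / η = 3320 / 0.776 = 4278 W
I = P_in / (V·cosφ) = 4278 / (230 × 0.888) = 20.9 A

20.9 A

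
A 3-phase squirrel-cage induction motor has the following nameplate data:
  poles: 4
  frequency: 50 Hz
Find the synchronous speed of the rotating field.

n_s = 120f/p = 120×50/4 = 1500 rpm

1500 rpm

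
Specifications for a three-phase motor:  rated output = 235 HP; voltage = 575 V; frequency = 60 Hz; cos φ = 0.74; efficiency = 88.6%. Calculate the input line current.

268 A

P_out = 235 × 746 = 175310 W
P_in = P_out / η = 175310 / 0.886 = 197867 W
I_L = P_in / (√3·V_L·cosφ) = 197867 / (1.732 × 575 × 0.74) = 268 A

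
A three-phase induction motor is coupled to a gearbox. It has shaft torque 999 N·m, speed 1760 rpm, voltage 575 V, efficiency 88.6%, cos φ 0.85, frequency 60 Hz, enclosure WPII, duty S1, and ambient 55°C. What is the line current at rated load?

ω = 2π×1760/60 = 184.3 rad/s; P_out = τω = 999 × 184.3 = 184116 W
P_in = P_out / η = 184116 / 0.886 = 207806 W
I_L = P_in / (√3·V_L·cosφ) = 207806 / (1.732 × 575 × 0.85) = 245 A

245 A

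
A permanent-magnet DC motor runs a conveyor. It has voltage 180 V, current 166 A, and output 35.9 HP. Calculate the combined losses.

P_in = V·I = 180×166 = 29880 W
P_out = 35.9×746 = 26781 W
Losses = P_in − P_out = 29880 − 26781 = 3099 W

3100 W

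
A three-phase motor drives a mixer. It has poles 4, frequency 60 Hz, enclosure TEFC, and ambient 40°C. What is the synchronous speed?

n_s = 120f/p = 120×60/4 = 1800 rpm

1800 rpm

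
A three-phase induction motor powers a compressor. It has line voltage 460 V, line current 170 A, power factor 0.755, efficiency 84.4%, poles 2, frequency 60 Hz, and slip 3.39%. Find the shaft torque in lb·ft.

P_in = √3·V·I·cosφ = 1.732 × 460 × 170 × 0.755 = 102259 W
P_out = η·P_in = 0.844 × 102259 = 86307 W
n_s = 120×60/2 = 3600 rpm; n = 3600×(1−0.0339) = 3478 rpm
ω = 2π×3478/60 = 364.2 rad/s
τ = P_out/ω = 86307/364.2 = 237 N·m
In lb·ft: 237/1.356 = 175 lb·ft

175 lb·ft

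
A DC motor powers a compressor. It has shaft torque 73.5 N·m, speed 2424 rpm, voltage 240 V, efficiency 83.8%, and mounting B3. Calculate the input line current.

92.8 A

ω = 2π×2424/60 = 253.8 rad/s; P_out = τω = 73.5 × 253.8 = 18654 W
P_in = P_out / η = 18654 / 0.838 = 22260 W
I = P_in / V = 22260 / 240 = 92.8 A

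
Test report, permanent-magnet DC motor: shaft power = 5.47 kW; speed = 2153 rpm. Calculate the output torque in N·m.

24.3 N·m

ω = 2π × 2153/60 = 225.5 rad/s
τ = P/ω = 5470/225.5 = 24.3 N·m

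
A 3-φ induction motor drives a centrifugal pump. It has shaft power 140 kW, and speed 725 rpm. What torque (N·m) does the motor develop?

1840 N·m

ω = 2π × 725/60 = 75.92 rad/s
τ = P/ω = 140000/75.92 = 1840 N·m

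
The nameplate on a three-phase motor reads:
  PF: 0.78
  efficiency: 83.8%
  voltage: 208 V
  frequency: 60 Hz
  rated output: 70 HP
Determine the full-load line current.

222 A

P_out = 70 × 746 = 52220 W
P_in = P_out / η = 52220 / 0.838 = 62315 W
I_L = P_in / (√3·V_L·cosφ) = 62315 / (1.732 × 208 × 0.78) = 222 A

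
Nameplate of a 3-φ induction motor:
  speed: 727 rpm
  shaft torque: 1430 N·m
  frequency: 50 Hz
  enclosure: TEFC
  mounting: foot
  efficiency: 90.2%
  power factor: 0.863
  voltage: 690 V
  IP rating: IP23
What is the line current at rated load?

117 A

ω = 2π×727/60 = 76.13 rad/s; P_out = τω = 1430 × 76.13 = 108866 W
P_in = P_out / η = 108866 / 0.902 = 120694 W
I_L = P_in / (√3·V_L·cosφ) = 120694 / (1.732 × 690 × 0.863) = 117 A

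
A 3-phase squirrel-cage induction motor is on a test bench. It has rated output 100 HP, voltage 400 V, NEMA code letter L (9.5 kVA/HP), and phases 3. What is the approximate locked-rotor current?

1370 A

S_LR = 9.5 × 100 = 950 kVA
I_LR = S_LR/(√3·V_L) = 950000/(1.732×400) = 1370 A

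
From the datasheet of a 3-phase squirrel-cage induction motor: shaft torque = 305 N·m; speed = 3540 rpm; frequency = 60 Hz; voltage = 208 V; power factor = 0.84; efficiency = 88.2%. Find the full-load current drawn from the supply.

ω = 2π×3540/60 = 370.7 rad/s; P_out = τω = 305 × 370.7 = 113064 W
P_in = P_out / η = 113064 / 0.882 = 128190 W
I_L = P_in / (√3·V_L·cosφ) = 128190 / (1.732 × 208 × 0.84) = 424 A

424 A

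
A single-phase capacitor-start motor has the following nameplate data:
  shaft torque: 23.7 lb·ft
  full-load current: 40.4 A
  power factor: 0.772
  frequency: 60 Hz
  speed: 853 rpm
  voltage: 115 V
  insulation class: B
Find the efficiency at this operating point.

τ = 23.7 lb·ft × 1.356 = 32.14 N·m
ω = 2π × 853/60 = 89.33 rad/s; P_out = τω = 32.14 × 89.33 = 2871 W
P_in = V·I·cosφ = 115 × 40.4 × 0.772 = 3587 W
η = P_out / P_in = 2871 / 3587 = 0.800 = 80.0%

80.0 %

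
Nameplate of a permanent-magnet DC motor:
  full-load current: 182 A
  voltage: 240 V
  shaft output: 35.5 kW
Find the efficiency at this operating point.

81.3 %

P_out = 35.5 kW = 35500 W
P_in = V·I = 240 × 182 = 43680 W
η = P_out / P_in = 35500 / 43680 = 0.813 = 81.3%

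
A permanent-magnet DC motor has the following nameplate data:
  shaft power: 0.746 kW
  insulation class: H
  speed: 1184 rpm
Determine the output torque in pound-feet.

ω = 2π × 1184/60 = 124 rad/s
τ = P/ω = 746/124 = 6.016 N·m
In lb·ft: 6.016/1.356 = 4.44 lb·ft

4.44 lb·ft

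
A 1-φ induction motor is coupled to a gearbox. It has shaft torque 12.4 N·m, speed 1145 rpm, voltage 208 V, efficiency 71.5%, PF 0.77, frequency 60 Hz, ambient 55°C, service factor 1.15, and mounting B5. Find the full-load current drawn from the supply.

13 A

ω = 2π×1145/60 = 119.9 rad/s; P_out = τω = 12.4 × 119.9 = 1487 W
P_in = P_out / η = 1487 / 0.715 = 2080 W
I = P_in / (V·cosφ) = 2080 / (208 × 0.77) = 13 A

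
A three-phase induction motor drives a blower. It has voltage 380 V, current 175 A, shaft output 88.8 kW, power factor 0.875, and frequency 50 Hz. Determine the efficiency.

88.1 %

P_out = 88.8 kW = 88800 W
P_in = √3·V_L·I_L·cosφ = 1.732 × 380 × 175 × 0.875 = 100781 W
η = P_out / P_in = 88800 / 100781 = 0.881 = 88.1%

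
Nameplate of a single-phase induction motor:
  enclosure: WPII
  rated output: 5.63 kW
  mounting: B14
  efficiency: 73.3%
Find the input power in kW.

P_out = 5630 W
P_in = P_out/η = 5630/0.733 = 7681 W = 7.68 kW

7.68 kW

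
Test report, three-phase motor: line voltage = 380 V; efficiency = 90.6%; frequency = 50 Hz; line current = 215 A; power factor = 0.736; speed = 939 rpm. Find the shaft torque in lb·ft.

708 lb·ft

P_in = √3·V·I·cosφ = 1.732 × 380 × 215 × 0.736 = 104147 W
P_out = η·P_in = 0.906 × 104147 = 94357 W
n = 939 rpm
ω = 2π×939/60 = 98.33 rad/s
τ = P_out/ω = 94357/98.33 = 959.6 N·m
In lb·ft: 959.6/1.356 = 708 lb·ft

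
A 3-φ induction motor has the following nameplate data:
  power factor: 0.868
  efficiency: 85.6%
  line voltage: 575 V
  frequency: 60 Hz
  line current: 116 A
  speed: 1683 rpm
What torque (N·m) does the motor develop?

487 N·m

P_in = √3·V·I·cosφ = 1.732 × 575 × 116 × 0.868 = 100275 W
P_out = η·P_in = 0.856 × 100275 = 85835 W
n = 1683 rpm
ω = 2π×1683/60 = 176.2 rad/s
τ = P_out/ω = 85835/176.2 = 487 N·m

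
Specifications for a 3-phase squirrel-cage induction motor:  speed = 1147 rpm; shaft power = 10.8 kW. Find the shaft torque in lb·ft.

66.3 lb·ft

ω = 2π × 1147/60 = 120.1 rad/s
τ = P/ω = 10800/120.1 = 89.93 N·m
In lb·ft: 89.93/1.356 = 66.3 lb·ft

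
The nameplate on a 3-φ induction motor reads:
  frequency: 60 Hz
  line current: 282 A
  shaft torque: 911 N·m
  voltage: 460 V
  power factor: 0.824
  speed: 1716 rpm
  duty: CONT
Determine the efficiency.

ω = 2π × 1716/60 = 179.7 rad/s; P_out = τω = 911 × 179.7 = 163707 W
P_in = √3·V_L·I_L·cosφ = 1.732 × 460 × 282 × 0.824 = 185132 W
η = P_out / P_in = 163707 / 185132 = 0.884 = 88.4%

88.4 %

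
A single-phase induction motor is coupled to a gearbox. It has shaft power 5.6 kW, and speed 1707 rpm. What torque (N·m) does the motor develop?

ω = 2π × 1707/60 = 178.8 rad/s
τ = P/ω = 5600/178.8 = 31.3 N·m

31.3 N·m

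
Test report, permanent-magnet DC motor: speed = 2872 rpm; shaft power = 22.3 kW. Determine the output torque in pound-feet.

ω = 2π × 2872/60 = 300.8 rad/s
τ = P/ω = 22300/300.8 = 74.14 N·m
In lb·ft: 74.14/1.356 = 54.7 lb·ft

54.7 lb·ft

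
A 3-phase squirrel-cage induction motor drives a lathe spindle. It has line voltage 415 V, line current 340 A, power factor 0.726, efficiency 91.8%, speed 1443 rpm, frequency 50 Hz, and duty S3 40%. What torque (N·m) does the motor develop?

P_in = √3·V·I·cosφ = 1.732 × 415 × 340 × 0.726 = 177424 W
P_out = η·P_in = 0.918 × 177424 = 162875 W
n = 1443 rpm
ω = 2π×1443/60 = 151.1 rad/s
τ = P_out/ω = 162875/151.1 = 1080 N·m

1080 N·m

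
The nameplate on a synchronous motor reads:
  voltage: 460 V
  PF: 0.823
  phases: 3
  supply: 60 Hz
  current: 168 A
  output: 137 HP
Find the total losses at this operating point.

P_in = √3·V·I·cosφ = 1.732×460×168×0.823 = 110158 W
P_out = 137×746 = 102202 W
Losses = P_in − P_out = 110158 − 102202 = 7956 W

7960 W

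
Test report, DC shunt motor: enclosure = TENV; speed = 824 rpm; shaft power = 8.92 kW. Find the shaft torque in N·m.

ω = 2π × 824/60 = 86.29 rad/s
τ = P/ω = 8920/86.29 = 103 N·m

103 N·m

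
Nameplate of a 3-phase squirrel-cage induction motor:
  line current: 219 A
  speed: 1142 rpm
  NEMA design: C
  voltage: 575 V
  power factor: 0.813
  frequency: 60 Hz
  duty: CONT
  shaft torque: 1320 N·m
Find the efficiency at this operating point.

ω = 2π × 1142/60 = 119.6 rad/s; P_out = τω = 1320 × 119.6 = 157872 W
P_in = √3·V_L·I_L·cosφ = 1.732 × 575 × 219 × 0.813 = 177317 W
η = P_out / P_in = 157872 / 177317 = 0.890 = 89.0%

89.0 %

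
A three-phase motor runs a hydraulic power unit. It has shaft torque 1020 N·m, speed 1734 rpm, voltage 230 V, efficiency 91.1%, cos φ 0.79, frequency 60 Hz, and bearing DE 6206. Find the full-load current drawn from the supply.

646 A

ω = 2π×1734/60 = 181.6 rad/s; P_out = τω = 1020 × 181.6 = 185232 W
P_in = P_out / η = 185232 / 0.911 = 203328 W
I_L = P_in / (√3·V_L·cosφ) = 203328 / (1.732 × 230 × 0.79) = 646 A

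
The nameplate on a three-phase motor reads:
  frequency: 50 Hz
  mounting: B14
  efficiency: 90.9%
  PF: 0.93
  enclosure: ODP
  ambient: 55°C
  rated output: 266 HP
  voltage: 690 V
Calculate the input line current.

P_out = 266 × 746 = 198436 W
P_in = P_out / η = 198436 / 0.909 = 218301 W
I_L = P_in / (√3·V_L·cosφ) = 218301 / (1.732 × 690 × 0.93) = 196 A

196 A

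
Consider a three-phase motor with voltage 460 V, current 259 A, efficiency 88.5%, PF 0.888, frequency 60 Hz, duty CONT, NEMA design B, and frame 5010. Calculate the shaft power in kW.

P_in = √3·V·I·cosφ = 1.732 × 460 × 259 × 0.888 = 183239 W
P_out = η·P_in = 0.885 × 183239 = 162167 W

162 kW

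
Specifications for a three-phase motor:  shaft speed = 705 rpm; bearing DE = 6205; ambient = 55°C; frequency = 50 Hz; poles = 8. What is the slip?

6.00 %

n_s = 120f/p = 120×50/8 = 750 rpm
s = (n_s − n)/n_s = (750 − 705)/750 = 0.0600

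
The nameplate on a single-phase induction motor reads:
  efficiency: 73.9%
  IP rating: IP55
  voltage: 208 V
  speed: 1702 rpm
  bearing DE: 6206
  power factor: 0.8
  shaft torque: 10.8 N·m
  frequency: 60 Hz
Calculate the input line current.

15.7 A

ω = 2π×1702/60 = 178.2 rad/s; P_out = τω = 10.8 × 178.2 = 1925 W
P_in = P_out / η = 1925 / 0.739 = 2605 W
I = P_in / (V·cosφ) = 2605 / (208 × 0.8) = 15.7 A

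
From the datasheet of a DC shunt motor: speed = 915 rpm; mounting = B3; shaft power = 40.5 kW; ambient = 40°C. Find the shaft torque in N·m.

423 N·m

ω = 2π × 915/60 = 95.82 rad/s
τ = P/ω = 40500/95.82 = 423 N·m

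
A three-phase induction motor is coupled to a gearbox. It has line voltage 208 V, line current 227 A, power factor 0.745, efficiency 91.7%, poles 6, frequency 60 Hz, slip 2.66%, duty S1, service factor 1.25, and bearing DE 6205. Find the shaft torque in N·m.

457 N·m

P_in = √3·V·I·cosφ = 1.732 × 208 × 227 × 0.745 = 60925 W
P_out = η·P_in = 0.917 × 60925 = 55868 W
n_s = 120×60/6 = 1200 rpm; n = 1200×(1−0.0266) = 1168 rpm
ω = 2π×1168/60 = 122.3 rad/s
τ = P_out/ω = 55868/122.3 = 457 N·m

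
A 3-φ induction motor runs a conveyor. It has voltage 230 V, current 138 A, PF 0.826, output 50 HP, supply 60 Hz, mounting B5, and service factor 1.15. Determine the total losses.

8.11 kW

P_in = √3·V·I·cosφ = 1.732×230×138×0.826 = 45408 W
P_out = 50×746 = 37300 W
Losses = P_in − P_out = 45408 − 37300 = 8108 W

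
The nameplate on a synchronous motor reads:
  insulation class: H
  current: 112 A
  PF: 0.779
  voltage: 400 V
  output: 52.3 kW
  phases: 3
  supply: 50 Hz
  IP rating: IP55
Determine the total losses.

P_in = √3·V·I·cosφ = 1.732×400×112×0.779 = 60445 W
P_out = 52300 W
Losses = P_in − P_out = 60445 − 52300 = 8145 W

8.15 kW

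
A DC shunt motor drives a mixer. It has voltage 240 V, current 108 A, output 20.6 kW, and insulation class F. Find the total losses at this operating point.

P_in = V·I = 240×108 = 25920 W
P_out = 20600 W
Losses = P_in − P_out = 25920 − 20600 = 5320 W

5.32 kW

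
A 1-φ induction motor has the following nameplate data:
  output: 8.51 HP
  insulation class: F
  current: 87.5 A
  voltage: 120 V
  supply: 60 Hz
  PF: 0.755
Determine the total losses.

1580 W

P_in = V·I·cosφ = 120×87.5×0.755 = 7928 W
P_out = 8.51×746 = 6348 W
Losses = P_in − P_out = 7928 − 6348 = 1580 W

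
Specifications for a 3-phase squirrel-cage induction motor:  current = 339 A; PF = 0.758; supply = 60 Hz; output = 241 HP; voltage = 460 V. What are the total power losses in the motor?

P_in = √3·V·I·cosφ = 1.732×460×339×0.758 = 204727 W
P_out = 241×746 = 179786 W
Losses = P_in − P_out = 204727 − 179786 = 24941 W

24900 W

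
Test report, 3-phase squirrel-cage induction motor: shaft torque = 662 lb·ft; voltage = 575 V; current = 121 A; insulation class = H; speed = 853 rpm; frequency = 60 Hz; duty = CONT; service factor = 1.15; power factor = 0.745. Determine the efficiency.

τ = 662 lb·ft × 1.356 = 897.7 N·m
ω = 2π × 853/60 = 89.33 rad/s; P_out = τω = 897.7 × 89.33 = 80192 W
P_in = √3·V_L·I_L·cosφ = 1.732 × 575 × 121 × 0.745 = 89775 W
η = P_out / P_in = 80192 / 89775 = 0.893 = 89.3%

89.3 %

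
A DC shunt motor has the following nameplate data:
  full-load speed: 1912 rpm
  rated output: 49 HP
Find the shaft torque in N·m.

183 N·m

P_out = 49 × 746 = 36554 W
ω = 2π × 1912/60 = 200.2 rad/s
τ = P_out/ω = 36554/200.2 = 183 N·m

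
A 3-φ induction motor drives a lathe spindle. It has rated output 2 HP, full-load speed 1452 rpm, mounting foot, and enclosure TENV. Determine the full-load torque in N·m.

9.81 N·m

P_out = 2 × 746 = 1492 W
ω = 2π × 1452/60 = 152.1 rad/s
τ = P_out/ω = 1492/152.1 = 9.81 N·m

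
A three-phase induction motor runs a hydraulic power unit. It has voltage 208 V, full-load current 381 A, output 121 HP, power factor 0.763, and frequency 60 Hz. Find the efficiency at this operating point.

86.2 %

P_out = 121 × 746 = 90266 W
P_in = √3·V_L·I_L·cosφ = 1.732 × 208 × 381 × 0.763 = 104727 W
η = P_out / P_in = 90266 / 104727 = 0.862 = 86.2%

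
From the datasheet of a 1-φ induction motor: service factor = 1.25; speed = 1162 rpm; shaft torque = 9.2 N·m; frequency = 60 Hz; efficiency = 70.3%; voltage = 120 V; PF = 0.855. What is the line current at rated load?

ω = 2π×1162/60 = 121.7 rad/s; P_out = τω = 9.2 × 121.7 = 1120 W
P_in = P_out / η = 1120 / 0.703 = 1593 W
I = P_in / (V·cosφ) = 1593 / (120 × 0.855) = 15.5 A

15.5 A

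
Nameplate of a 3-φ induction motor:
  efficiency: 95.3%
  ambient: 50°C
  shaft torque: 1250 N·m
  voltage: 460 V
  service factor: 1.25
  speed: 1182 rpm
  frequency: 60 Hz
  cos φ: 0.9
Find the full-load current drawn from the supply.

ω = 2π×1182/60 = 123.8 rad/s; P_out = τω = 1250 × 123.8 = 154750 W
P_in = P_out / η = 154750 / 0.953 = 162382 W
I_L = P_in / (√3·V_L·cosφ) = 162382 / (1.732 × 460 × 0.9) = 226 A

226 A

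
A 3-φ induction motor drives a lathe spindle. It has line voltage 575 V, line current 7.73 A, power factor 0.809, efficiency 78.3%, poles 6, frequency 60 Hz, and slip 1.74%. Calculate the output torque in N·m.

P_in = √3·V·I·cosφ = 1.732 × 575 × 7.73 × 0.809 = 6228 W
P_out = η·P_in = 0.783 × 6228 = 4877 W
n_s = 120×60/6 = 1200 rpm; n = 1200×(1−0.0174) = 1179 rpm
ω = 2π×1179/60 = 123.5 rad/s
τ = P_out/ω = 4877/123.5 = 39.5 N·m

39.5 N·m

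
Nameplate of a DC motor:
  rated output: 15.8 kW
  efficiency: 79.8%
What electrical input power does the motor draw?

19.8 kW

P_out = 15800 W
P_in = P_out/η = 15800/0.798 = 19799 W = 19.8 kW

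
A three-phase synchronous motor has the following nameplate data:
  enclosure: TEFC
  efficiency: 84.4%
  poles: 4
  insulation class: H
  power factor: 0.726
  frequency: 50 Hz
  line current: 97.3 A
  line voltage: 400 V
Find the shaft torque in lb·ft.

P_in = √3·V·I·cosφ = 1.732 × 400 × 97.3 × 0.726 = 48939 W
P_out = η·P_in = 0.844 × 48939 = 41305 W
n = n_s = 120×50/4 = 1500 rpm (synchronous)
ω = 2π×1500/60 = 157.1 rad/s
τ = P_out/ω = 41305/157.1 = 262.9 N·m
In lb·ft: 262.9/1.356 = 194 lb·ft

194 lb·ft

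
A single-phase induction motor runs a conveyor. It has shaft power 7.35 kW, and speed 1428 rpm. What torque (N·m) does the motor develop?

49.2 N·m

ω = 2π × 1428/60 = 149.5 rad/s
τ = P/ω = 7350/149.5 = 49.2 N·m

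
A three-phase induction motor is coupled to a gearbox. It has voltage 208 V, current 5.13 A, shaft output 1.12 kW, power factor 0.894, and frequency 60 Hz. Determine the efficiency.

P_out = 1.12 kW = 1120 W
P_in = √3·V_L·I_L·cosφ = 1.732 × 208 × 5.13 × 0.894 = 1652 W
η = P_out / P_in = 1120 / 1652 = 0.678 = 67.8%

67.8 %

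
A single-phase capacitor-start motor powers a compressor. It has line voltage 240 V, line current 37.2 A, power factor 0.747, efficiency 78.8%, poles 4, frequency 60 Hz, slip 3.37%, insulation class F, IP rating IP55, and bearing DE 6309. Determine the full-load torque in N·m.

28.9 N·m

P_in = V·I·cosφ = 240 × 37.2 × 0.747 = 6669 W
P_out = η·P_in = 0.788 × 6669 = 5255 W
n_s = 120×60/4 = 1800 rpm; n = 1800×(1−0.0337) = 1739 rpm
ω = 2π×1739/60 = 182.1 rad/s
τ = P_out/ω = 5255/182.1 = 28.9 N·m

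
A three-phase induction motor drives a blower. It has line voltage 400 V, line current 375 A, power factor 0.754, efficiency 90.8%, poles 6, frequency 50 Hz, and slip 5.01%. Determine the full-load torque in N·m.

P_in = √3·V·I·cosφ = 1.732 × 400 × 375 × 0.754 = 195889 W
P_out = η·P_in = 0.908 × 195889 = 177867 W
n_s = 120×50/6 = 1000 rpm; n = 1000×(1−0.0501) = 950 rpm
ω = 2π×950/60 = 99.48 rad/s
τ = P_out/ω = 177867/99.48 = 1790 N·m

1790 N·m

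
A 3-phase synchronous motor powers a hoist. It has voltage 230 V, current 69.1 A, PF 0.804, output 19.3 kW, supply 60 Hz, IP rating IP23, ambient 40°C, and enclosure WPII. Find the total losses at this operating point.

2830 W

P_in = √3·V·I·cosφ = 1.732×230×69.1×0.804 = 22131 W
P_out = 19300 W
Losses = P_in − P_out = 22131 − 19300 = 2831 W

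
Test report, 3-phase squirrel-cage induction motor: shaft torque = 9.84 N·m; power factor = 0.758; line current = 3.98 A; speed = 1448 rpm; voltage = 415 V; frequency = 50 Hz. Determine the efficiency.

ω = 2π × 1448/60 = 151.6 rad/s; P_out = τω = 9.84 × 151.6 = 1492 W
P_in = √3·V_L·I_L·cosφ = 1.732 × 415 × 3.98 × 0.758 = 2168 W
η = P_out / P_in = 1492 / 2168 = 0.688 = 68.8%

68.8 %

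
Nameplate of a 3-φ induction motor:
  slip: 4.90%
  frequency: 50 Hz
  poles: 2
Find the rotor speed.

n_s = 120f/p = 120×50/2 = 3000 rpm
n = n_s(1 − s) = 3000 × (1 − 0.049) = 2853 rpm

2853 rpm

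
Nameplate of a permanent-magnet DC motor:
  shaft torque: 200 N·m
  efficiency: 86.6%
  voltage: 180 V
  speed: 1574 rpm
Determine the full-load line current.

211 A

ω = 2π×1574/60 = 164.8 rad/s; P_out = τω = 200 × 164.8 = 32960 W
P_in = P_out / η = 32960 / 0.866 = 38060 W
I = P_in / V = 38060 / 180 = 211 A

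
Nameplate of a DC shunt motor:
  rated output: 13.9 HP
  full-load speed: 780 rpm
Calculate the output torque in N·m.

127 N·m

P_out = 13.9 × 746 = 10369 W
ω = 2π × 780/60 = 81.68 rad/s
τ = P_out/ω = 10369/81.68 = 127 N·m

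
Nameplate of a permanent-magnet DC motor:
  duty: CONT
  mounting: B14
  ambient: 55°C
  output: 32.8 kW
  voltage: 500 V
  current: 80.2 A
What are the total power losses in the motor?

7300 W

P_in = V·I = 500×80.2 = 40100 W
P_out = 32800 W
Losses = P_in − P_out = 40100 − 32800 = 7300 W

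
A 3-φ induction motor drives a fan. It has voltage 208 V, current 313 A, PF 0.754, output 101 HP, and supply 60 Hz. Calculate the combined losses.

9680 W

P_in = √3·V·I·cosφ = 1.732×208×313×0.754 = 85021 W
P_out = 101×746 = 75346 W
Losses = P_in − P_out = 85021 − 75346 = 9675 W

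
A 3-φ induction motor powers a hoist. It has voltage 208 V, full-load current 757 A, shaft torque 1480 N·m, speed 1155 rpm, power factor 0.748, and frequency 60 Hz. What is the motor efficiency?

87.8 %

ω = 2π × 1155/60 = 121 rad/s; P_out = τω = 1480 × 121 = 179080 W
P_in = √3·V_L·I_L·cosφ = 1.732 × 208 × 757 × 0.748 = 203990 W
η = P_out / P_in = 179080 / 203990 = 0.878 = 87.8%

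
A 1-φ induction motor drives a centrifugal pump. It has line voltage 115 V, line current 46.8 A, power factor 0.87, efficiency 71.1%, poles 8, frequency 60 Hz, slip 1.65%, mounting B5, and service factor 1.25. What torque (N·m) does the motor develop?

P_in = V·I·cosφ = 115 × 46.8 × 0.87 = 4682 W
P_out = η·P_in = 0.711 × 4682 = 3329 W
n_s = 120×60/8 = 900 rpm; n = 900×(1−0.0165) = 885 rpm
ω = 2π×885/60 = 92.68 rad/s
τ = P_out/ω = 3329/92.68 = 35.9 N·m

35.9 N·m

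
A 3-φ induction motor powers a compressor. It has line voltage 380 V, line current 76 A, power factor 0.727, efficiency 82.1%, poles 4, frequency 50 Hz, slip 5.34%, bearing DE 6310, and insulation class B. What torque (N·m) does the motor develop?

P_in = √3·V·I·cosφ = 1.732 × 380 × 76 × 0.727 = 36365 W
P_out = η·P_in = 0.821 × 36365 = 29856 W
n_s = 120×50/4 = 1500 rpm; n = 1500×(1−0.0534) = 1420 rpm
ω = 2π×1420/60 = 148.7 rad/s
τ = P_out/ω = 29856/148.7 = 201 N·m

201 N·m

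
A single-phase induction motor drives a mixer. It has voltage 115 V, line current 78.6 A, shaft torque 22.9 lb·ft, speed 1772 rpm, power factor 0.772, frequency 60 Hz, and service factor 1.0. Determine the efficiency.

82.6 %

τ = 22.9 lb·ft × 1.356 = 31.05 N·m
ω = 2π × 1772/60 = 185.6 rad/s; P_out = τω = 31.05 × 185.6 = 5763 W
P_in = V·I·cosφ = 115 × 78.6 × 0.772 = 6978 W
η = P_out / P_in = 5763 / 6978 = 0.826 = 82.6%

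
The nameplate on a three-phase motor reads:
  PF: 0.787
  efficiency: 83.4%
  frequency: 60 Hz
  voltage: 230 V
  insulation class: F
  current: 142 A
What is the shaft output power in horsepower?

P_in = √3·V·I·cosφ = 1.732 × 230 × 142 × 0.787 = 44518 W
P_out = η·P_in = 0.834 × 44518 = 37128 W
= 37128/746 = 49.8 HP

49.8 HP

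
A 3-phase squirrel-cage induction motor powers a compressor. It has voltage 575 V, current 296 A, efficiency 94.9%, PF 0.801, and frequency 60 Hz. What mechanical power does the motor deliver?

224 kW

P_in = √3·V·I·cosφ = 1.732 × 575 × 296 × 0.801 = 236124 W
P_out = η·P_in = 0.949 × 236124 = 224082 W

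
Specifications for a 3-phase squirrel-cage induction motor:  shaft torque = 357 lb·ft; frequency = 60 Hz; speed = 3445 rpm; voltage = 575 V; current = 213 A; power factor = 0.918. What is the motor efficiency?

89.7 %

τ = 357 lb·ft × 1.356 = 484.1 N·m
ω = 2π × 3445/60 = 360.8 rad/s; P_out = τω = 484.1 × 360.8 = 174663 W
P_in = √3·V_L·I_L·cosφ = 1.732 × 575 × 213 × 0.918 = 194732 W
η = P_out / P_in = 174663 / 194732 = 0.897 = 89.7%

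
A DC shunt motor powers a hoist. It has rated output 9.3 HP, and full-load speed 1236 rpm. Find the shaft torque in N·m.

P_out = 9.3 × 746 = 6938 W
ω = 2π × 1236/60 = 129.4 rad/s
τ = P_out/ω = 6938/129.4 = 53.6 N·m

53.6 N·m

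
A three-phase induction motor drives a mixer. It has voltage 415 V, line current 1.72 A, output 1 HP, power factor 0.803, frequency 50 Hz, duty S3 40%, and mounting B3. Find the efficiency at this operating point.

75.1 %

P_out = 1 × 746 = 746 W
P_in = √3·V_L·I_L·cosφ = 1.732 × 415 × 1.72 × 0.803 = 993 W
η = P_out / P_in = 746 / 993 = 0.751 = 75.1%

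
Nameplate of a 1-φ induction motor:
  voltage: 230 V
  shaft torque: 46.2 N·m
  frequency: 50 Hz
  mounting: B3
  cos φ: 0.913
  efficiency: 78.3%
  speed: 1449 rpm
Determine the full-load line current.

42.6 A

ω = 2π×1449/60 = 151.7 rad/s; P_out = τω = 46.2 × 151.7 = 7009 W
P_in = P_out / η = 7009 / 0.783 = 8951 W
I = P_in / (V·cosφ) = 8951 / (230 × 0.913) = 42.6 A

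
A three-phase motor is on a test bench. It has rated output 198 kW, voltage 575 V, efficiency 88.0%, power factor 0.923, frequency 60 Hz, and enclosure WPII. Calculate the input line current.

245 A

P_out = 198 kW = 198000 W
P_in = P_out / η = 198000 / 0.880 = 225000 W
I_L = P_in / (√3·V_L·cosφ) = 225000 / (1.732 × 575 × 0.923) = 245 A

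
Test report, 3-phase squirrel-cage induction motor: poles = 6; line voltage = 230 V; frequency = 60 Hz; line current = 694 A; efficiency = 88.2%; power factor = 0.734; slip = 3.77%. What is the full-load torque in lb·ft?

1090 lb·ft

P_in = √3·V·I·cosφ = 1.732 × 230 × 694 × 0.734 = 202923 W
P_out = η·P_in = 0.882 × 202923 = 178978 W
n_s = 120×60/6 = 1200 rpm; n = 1200×(1−0.0377) = 1155 rpm
ω = 2π×1155/60 = 121 rad/s
τ = P_out/ω = 178978/121 = 1479 N·m
In lb·ft: 1479/1.356 = 1090 lb·ft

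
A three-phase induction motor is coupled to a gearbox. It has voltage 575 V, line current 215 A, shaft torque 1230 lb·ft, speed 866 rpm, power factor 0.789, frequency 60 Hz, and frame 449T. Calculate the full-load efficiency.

89.5 %

τ = 1230 lb·ft × 1.356 = 1668 N·m
ω = 2π × 866/60 = 90.69 rad/s; P_out = τω = 1668 × 90.69 = 151271 W
P_in = √3·V_L·I_L·cosφ = 1.732 × 575 × 215 × 0.789 = 168939 W
η = P_out / P_in = 151271 / 168939 = 0.895 = 89.5%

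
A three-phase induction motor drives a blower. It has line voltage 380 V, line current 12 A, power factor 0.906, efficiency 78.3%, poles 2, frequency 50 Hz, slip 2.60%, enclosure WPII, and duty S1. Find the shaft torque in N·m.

18.3 N·m

P_in = √3·V·I·cosφ = 1.732 × 380 × 12 × 0.906 = 7156 W
P_out = η·P_in = 0.783 × 7156 = 5603 W
n_s = 120×50/2 = 3000 rpm; n = 3000×(1−0.026) = 2922 rpm
ω = 2π×2922/60 = 306 rad/s
τ = P_out/ω = 5603/306 = 18.3 N·m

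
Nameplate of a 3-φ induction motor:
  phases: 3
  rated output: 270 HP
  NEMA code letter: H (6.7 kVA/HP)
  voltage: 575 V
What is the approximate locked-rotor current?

1820 A

S_LR = 6.7 × 270 = 1809 kVA
I_LR = S_LR/(√3·V_L) = 1809000/(1.732×575) = 1820 A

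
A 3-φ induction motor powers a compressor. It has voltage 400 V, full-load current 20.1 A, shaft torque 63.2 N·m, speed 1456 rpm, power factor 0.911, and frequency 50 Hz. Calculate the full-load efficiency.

ω = 2π × 1456/60 = 152.5 rad/s; P_out = τω = 63.2 × 152.5 = 9638 W
P_in = √3·V_L·I_L·cosφ = 1.732 × 400 × 20.1 × 0.911 = 12686 W
η = P_out / P_in = 9638 / 12686 = 0.760 = 76.0%

76.0 %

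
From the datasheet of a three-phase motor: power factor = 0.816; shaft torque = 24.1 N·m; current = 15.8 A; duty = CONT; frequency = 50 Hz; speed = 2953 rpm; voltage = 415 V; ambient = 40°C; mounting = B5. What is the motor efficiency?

ω = 2π × 2953/60 = 309.2 rad/s; P_out = τω = 24.1 × 309.2 = 7452 W
P_in = √3·V_L·I_L·cosφ = 1.732 × 415 × 15.8 × 0.816 = 9267 W
η = P_out / P_in = 7452 / 9267 = 0.804 = 80.4%

80.4 %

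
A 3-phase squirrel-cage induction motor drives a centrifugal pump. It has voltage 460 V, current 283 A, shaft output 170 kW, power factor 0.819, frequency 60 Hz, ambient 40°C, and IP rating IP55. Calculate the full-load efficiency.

92.1 %

P_out = 170 kW = 170000 W
P_in = √3·V_L·I_L·cosφ = 1.732 × 460 × 283 × 0.819 = 184661 W
η = P_out / P_in = 170000 / 184661 = 0.921 = 92.1%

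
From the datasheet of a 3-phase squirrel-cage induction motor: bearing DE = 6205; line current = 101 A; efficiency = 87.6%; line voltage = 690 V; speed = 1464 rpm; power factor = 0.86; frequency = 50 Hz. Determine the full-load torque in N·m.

593 N·m

P_in = √3·V·I·cosφ = 1.732 × 690 × 101 × 0.86 = 103805 W
P_out = η·P_in = 0.876 × 103805 = 90933 W
n = 1464 rpm
ω = 2π×1464/60 = 153.3 rad/s
τ = P_out/ω = 90933/153.3 = 593 N·m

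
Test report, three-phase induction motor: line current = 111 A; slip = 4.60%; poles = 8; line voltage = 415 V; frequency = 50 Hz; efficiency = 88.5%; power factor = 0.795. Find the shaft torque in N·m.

P_in = √3·V·I·cosφ = 1.732 × 415 × 111 × 0.795 = 63429 W
P_out = η·P_in = 0.885 × 63429 = 56135 W
n_s = 120×50/8 = 750 rpm; n = 750×(1−0.046) = 716 rpm
ω = 2π×716/60 = 74.98 rad/s
τ = P_out/ω = 56135/74.98 = 749 N·m

749 N·m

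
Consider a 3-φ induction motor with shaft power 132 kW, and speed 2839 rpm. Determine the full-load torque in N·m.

ω = 2π × 2839/60 = 297.3 rad/s
τ = P/ω = 132000/297.3 = 444 N·m

444 N·m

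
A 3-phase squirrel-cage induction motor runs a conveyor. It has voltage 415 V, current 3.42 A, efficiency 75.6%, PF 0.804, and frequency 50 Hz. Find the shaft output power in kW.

P_in = √3·V·I·cosφ = 1.732 × 415 × 3.42 × 0.804 = 1976 W
P_out = η·P_in = 0.756 × 1976 = 1494 W

1.49 kW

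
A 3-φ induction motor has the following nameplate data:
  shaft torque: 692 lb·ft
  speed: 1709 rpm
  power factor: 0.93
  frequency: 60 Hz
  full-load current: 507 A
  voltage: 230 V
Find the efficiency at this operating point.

τ = 692 lb·ft × 1.356 = 938.4 N·m
ω = 2π × 1709/60 = 179 rad/s; P_out = τω = 938.4 × 179 = 167974 W
P_in = √3·V_L·I_L·cosφ = 1.732 × 230 × 507 × 0.93 = 187831 W
η = P_out / P_in = 167974 / 187831 = 0.894 = 89.4%

89.4 %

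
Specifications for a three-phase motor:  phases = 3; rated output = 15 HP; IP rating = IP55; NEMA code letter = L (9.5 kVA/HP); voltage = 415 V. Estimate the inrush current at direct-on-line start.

198 A

S_LR = 9.5 × 15 = 142.5 kVA
I_LR = S_LR/(√3·V_L) = 142500/(1.732×415) = 198 A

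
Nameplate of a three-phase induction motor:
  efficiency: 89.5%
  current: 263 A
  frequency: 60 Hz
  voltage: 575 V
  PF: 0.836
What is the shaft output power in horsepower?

P_in = √3·V·I·cosφ = 1.732 × 575 × 263 × 0.836 = 218967 W
P_out = η·P_in = 0.895 × 218967 = 195975 W
= 195975/746 = 263 HP

263 HP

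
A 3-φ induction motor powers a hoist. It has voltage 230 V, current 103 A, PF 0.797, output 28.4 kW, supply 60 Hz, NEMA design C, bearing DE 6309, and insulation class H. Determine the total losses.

4300 W

P_in = √3·V·I·cosφ = 1.732×230×103×0.797 = 32702 W
P_out = 28400 W
Losses = P_in − P_out = 32702 − 28400 = 4302 W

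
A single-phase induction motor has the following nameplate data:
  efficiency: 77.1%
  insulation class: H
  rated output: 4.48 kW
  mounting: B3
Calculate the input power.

5.81 kW

P_out = 4480 W
P_in = P_out/η = 4480/0.771 = 5811 W = 5.81 kW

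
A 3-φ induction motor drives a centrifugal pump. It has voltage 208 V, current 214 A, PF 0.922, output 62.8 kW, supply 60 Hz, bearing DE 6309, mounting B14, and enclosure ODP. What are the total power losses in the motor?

P_in = √3·V·I·cosφ = 1.732×208×214×0.922 = 71081 W
P_out = 62800 W
Losses = P_in − P_out = 71081 − 62800 = 8281 W

8280 W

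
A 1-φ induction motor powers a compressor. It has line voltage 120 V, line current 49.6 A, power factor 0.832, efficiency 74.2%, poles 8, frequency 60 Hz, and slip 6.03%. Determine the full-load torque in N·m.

P_in = V·I·cosφ = 120 × 49.6 × 0.832 = 4952 W
P_out = η·P_in = 0.742 × 4952 = 3674 W
n_s = 120×60/8 = 900 rpm; n = 900×(1−0.0603) = 846 rpm
ω = 2π×846/60 = 88.59 rad/s
τ = P_out/ω = 3674/88.59 = 41.5 N·m

41.5 N·m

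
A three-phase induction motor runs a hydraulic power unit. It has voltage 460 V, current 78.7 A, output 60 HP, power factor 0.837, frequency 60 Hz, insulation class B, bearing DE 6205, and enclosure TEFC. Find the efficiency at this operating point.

P_out = 60 × 746 = 44760 W
P_in = √3·V_L·I_L·cosφ = 1.732 × 460 × 78.7 × 0.837 = 52481 W
η = P_out / P_in = 44760 / 52481 = 0.853 = 85.3%

85.3 %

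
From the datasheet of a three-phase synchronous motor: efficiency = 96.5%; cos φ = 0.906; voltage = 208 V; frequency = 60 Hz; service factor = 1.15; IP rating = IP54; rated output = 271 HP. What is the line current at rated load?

642 A

P_out = 271 × 746 = 202166 W
P_in = P_out / η = 202166 / 0.965 = 209498 W
I_L = P_in / (√3·V_L·cosφ) = 209498 / (1.732 × 208 × 0.906) = 642 A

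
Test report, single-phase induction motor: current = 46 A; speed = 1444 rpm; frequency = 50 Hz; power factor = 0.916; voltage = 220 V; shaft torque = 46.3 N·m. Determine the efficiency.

75.5 %

ω = 2π × 1444/60 = 151.2 rad/s; P_out = τω = 46.3 × 151.2 = 7001 W
P_in = V·I·cosφ = 220 × 46 × 0.916 = 9270 W
η = P_out / P_in = 7001 / 9270 = 0.755 = 75.5%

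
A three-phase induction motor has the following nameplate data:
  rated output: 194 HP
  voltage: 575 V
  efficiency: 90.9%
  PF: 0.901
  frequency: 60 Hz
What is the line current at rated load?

177 A

P_out = 194 × 746 = 144724 W
P_in = P_out / η = 144724 / 0.909 = 159212 W
I_L = P_in / (√3·V_L·cosφ) = 159212 / (1.732 × 575 × 0.901) = 177 A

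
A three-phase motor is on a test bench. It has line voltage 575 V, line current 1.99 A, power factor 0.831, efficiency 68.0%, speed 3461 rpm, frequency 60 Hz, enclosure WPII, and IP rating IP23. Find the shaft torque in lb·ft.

2.28 lb·ft

P_in = √3·V·I·cosφ = 1.732 × 575 × 1.99 × 0.831 = 1647 W
P_out = η·P_in = 0.68 × 1647 = 1120 W
n = 3461 rpm
ω = 2π×3461/60 = 362.4 rad/s
τ = P_out/ω = 1120/362.4 = 3.091 N·m
In lb·ft: 3.091/1.356 = 2.28 lb·ft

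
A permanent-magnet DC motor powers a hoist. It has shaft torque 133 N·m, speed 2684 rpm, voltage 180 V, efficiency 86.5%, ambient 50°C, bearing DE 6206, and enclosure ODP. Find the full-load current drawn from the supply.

240 A

ω = 2π×2684/60 = 281.1 rad/s; P_out = τω = 133 × 281.1 = 37386 W
P_in = P_out / η = 37386 / 0.865 = 43221 W
I = P_in / V = 43221 / 180 = 240 A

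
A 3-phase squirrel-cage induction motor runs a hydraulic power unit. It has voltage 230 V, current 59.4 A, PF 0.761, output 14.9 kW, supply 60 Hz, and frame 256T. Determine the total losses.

P_in = √3·V·I·cosφ = 1.732×230×59.4×0.761 = 18007 W
P_out = 14900 W
Losses = P_in − P_out = 18007 − 14900 = 3107 W

3.11 kW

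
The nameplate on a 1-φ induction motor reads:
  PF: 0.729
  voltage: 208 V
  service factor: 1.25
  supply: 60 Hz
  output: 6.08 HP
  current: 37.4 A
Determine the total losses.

1140 W

P_in = V·I·cosφ = 208×37.4×0.729 = 5671 W
P_out = 6.08×746 = 4536 W
Losses = P_in − P_out = 5671 − 4536 = 1135 W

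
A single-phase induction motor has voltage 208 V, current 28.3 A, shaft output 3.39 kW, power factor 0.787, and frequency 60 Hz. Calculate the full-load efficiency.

P_out = 3.39 kW = 3390 W
P_in = V·I·cosφ = 208 × 28.3 × 0.787 = 4633 W
η = P_out / P_in = 3390 / 4633 = 0.732 = 73.2%

73.2 %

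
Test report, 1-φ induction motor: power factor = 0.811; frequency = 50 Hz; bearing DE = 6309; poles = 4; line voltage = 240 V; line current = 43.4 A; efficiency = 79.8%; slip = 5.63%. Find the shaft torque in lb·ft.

33.5 lb·ft

P_in = V·I·cosφ = 240 × 43.4 × 0.811 = 8447 W
P_out = η·P_in = 0.798 × 8447 = 6741 W
n_s = 120×50/4 = 1500 rpm; n = 1500×(1−0.0563) = 1416 rpm
ω = 2π×1416/60 = 148.3 rad/s
τ = P_out/ω = 6741/148.3 = 45.46 N·m
In lb·ft: 45.46/1.356 = 33.5 lb·ft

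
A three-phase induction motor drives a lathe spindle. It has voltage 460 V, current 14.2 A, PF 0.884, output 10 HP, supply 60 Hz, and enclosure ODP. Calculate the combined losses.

P_in = √3·V·I·cosφ = 1.732×460×14.2×0.884 = 10001 W
P_out = 10×746 = 7460 W
Losses = P_in − P_out = 10001 − 7460 = 2541 W

2540 W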